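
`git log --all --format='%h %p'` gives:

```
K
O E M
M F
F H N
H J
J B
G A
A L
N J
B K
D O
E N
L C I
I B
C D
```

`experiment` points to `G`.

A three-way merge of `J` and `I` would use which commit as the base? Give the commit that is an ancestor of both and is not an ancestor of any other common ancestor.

Ancestors of J: {B, J, K}.
Ancestors of I: {B, I, K}.
Common ancestors: {B, K}.
Among these, B is not an ancestor of any other common ancestor — it is the merge base.

B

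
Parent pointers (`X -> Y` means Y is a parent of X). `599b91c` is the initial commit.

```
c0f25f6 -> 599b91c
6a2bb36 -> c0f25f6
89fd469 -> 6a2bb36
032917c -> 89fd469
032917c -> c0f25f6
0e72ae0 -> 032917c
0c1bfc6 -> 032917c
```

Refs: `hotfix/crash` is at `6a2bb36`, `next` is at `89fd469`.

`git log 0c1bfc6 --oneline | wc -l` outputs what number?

Walking parent pointers from 0c1bfc6: reachable set = {032917c, 0c1bfc6, 599b91c, 6a2bb36, 89fd469, c0f25f6}.
That is 6 commits.

6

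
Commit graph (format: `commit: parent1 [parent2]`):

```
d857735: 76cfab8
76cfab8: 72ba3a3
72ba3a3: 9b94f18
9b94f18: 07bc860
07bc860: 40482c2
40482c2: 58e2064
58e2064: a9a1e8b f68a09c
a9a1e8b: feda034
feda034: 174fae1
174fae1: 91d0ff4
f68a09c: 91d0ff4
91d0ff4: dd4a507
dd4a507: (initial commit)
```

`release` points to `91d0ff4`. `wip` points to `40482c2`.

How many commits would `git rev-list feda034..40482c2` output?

4

Reachable from 40482c2: {174fae1, 40482c2, 58e2064, 91d0ff4, a9a1e8b, dd4a507, f68a09c, feda034}.
Reachable from feda034: {174fae1, 91d0ff4, dd4a507, feda034}.
In 40482c2's history but not feda034's: {40482c2, 58e2064, a9a1e8b, f68a09c} — 4 commits.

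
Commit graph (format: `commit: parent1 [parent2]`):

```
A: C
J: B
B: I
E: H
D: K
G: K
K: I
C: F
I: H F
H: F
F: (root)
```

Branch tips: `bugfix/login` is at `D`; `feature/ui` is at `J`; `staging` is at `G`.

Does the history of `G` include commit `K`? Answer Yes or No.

Yes

Ancestors of G (commits reachable by following parents): {F, G, H, I, K}.
K is in that set, so it is an ancestor of G.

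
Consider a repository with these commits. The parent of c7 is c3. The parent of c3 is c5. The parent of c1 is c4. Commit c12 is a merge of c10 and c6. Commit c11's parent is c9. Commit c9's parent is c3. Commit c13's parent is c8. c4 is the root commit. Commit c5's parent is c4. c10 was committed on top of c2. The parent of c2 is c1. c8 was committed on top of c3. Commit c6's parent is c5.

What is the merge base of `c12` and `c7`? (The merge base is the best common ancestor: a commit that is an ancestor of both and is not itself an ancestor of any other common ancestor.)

c5

Ancestors of c12: {c1, c10, c12, c2, c4, c5, c6}.
Ancestors of c7: {c3, c4, c5, c7}.
Common ancestors: {c4, c5}.
Among these, c5 is not an ancestor of any other common ancestor — it is the merge base.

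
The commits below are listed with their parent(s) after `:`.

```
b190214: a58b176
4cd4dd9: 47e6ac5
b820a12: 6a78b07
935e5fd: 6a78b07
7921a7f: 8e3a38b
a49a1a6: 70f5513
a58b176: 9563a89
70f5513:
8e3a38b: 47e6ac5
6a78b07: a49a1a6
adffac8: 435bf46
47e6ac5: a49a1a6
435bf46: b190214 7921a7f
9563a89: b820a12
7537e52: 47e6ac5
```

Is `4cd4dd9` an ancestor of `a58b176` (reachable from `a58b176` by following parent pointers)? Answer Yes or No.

Ancestors of a58b176: {6a78b07, 70f5513, 9563a89, a49a1a6, a58b176, b820a12}.
4cd4dd9 is not in that set, so it is not an ancestor of a58b176.

No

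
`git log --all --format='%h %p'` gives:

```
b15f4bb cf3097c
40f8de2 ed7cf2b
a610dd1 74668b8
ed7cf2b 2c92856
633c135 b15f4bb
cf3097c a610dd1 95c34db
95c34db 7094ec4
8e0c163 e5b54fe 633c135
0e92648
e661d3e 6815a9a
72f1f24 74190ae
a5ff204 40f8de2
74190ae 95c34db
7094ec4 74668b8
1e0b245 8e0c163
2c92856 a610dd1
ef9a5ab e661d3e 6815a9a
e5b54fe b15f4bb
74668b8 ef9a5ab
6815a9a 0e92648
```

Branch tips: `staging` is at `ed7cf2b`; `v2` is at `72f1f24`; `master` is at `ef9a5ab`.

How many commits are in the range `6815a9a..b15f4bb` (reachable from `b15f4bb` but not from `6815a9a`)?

Reachable from b15f4bb: {0e92648, 6815a9a, 7094ec4, 74668b8, 95c34db, a610dd1, b15f4bb, cf3097c, e661d3e, ef9a5ab}.
Reachable from 6815a9a: {0e92648, 6815a9a}.
In b15f4bb's history but not 6815a9a's: {7094ec4, 74668b8, 95c34db, a610dd1, b15f4bb, cf3097c, e661d3e, ef9a5ab} — 8 commits.

8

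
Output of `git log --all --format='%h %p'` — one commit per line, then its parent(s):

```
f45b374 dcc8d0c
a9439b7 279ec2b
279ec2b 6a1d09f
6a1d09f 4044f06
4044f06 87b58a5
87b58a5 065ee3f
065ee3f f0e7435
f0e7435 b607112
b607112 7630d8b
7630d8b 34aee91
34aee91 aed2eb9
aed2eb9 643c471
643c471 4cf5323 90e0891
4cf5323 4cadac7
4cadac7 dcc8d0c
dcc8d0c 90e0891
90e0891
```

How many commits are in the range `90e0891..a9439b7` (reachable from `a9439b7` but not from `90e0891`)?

Reachable from a9439b7: {065ee3f, 279ec2b, 34aee91, 4044f06, 4cadac7, 4cf5323, 643c471, 6a1d09f, 7630d8b, 87b58a5, 90e0891, a9439b7, aed2eb9, b607112, dcc8d0c, f0e7435}.
Reachable from 90e0891: {90e0891}.
In a9439b7's history but not 90e0891's: {065ee3f, 279ec2b, 34aee91, 4044f06, 4cadac7, 4cf5323, 643c471, 6a1d09f, 7630d8b, 87b58a5, a9439b7, aed2eb9, b607112, dcc8d0c, f0e7435} — 15 commits.

15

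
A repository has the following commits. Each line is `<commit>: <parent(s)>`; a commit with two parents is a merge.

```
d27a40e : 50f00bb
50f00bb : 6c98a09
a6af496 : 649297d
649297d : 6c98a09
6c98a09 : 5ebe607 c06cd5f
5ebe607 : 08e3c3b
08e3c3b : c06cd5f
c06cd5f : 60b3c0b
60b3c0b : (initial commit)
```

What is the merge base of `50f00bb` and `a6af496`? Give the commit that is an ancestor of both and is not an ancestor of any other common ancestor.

Ancestors of 50f00bb: {08e3c3b, 50f00bb, 5ebe607, 60b3c0b, 6c98a09, c06cd5f}.
Ancestors of a6af496: {08e3c3b, 5ebe607, 60b3c0b, 649297d, 6c98a09, a6af496, c06cd5f}.
Common ancestors: {08e3c3b, 5ebe607, 60b3c0b, 6c98a09, c06cd5f}.
Among these, 6c98a09 is not an ancestor of any other common ancestor — it is the merge base.

6c98a09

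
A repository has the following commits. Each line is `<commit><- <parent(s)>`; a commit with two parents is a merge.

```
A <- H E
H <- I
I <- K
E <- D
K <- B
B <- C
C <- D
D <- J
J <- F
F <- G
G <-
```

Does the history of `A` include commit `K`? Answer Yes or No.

Yes

Ancestors of A (commits reachable by following parents): {A, B, C, D, E, F, G, H, I, J, K}.
K is in that set, so it is an ancestor of A.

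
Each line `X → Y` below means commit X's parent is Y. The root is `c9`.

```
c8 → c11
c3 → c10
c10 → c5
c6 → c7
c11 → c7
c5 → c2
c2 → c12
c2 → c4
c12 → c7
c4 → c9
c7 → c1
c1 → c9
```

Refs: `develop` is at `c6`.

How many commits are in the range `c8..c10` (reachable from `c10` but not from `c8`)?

5

Reachable from c10: {c1, c10, c12, c2, c4, c5, c7, c9}.
Reachable from c8: {c1, c11, c7, c8, c9}.
In c10's history but not c8's: {c10, c12, c2, c4, c5} — 5 commits.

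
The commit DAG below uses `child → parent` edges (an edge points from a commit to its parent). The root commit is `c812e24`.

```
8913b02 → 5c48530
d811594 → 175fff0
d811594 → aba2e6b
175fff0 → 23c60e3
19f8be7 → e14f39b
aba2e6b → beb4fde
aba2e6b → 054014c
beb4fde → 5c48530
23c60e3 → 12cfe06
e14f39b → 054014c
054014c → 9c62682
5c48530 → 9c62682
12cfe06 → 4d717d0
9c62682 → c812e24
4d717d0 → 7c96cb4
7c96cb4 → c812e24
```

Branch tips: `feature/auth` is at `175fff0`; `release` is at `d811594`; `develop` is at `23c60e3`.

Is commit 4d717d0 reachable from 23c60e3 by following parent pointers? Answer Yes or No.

Yes

Ancestors of 23c60e3 (commits reachable by following parents): {12cfe06, 23c60e3, 4d717d0, 7c96cb4, c812e24}.
4d717d0 is in that set, so it is an ancestor of 23c60e3.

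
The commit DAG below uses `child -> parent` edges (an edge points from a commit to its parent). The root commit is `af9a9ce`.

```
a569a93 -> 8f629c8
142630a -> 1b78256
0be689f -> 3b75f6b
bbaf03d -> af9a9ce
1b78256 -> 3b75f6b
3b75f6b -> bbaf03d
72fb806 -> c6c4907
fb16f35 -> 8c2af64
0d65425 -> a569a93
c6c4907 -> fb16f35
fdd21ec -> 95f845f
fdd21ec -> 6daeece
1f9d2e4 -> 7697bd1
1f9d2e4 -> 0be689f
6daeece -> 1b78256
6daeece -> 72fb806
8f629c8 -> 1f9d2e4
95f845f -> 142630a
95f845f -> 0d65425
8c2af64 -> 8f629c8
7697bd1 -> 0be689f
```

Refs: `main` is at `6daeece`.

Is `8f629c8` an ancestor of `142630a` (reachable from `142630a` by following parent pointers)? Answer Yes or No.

Ancestors of 142630a: {142630a, 1b78256, 3b75f6b, af9a9ce, bbaf03d}.
8f629c8 is not in that set, so it is not an ancestor of 142630a.

No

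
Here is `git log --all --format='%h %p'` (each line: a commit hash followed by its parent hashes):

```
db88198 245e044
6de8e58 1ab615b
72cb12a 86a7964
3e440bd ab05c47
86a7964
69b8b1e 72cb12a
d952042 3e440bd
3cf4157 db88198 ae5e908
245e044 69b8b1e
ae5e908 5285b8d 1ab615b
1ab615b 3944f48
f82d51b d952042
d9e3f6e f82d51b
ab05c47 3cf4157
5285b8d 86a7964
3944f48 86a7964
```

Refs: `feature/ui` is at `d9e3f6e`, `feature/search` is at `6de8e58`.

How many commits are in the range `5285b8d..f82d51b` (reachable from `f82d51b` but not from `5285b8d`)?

Reachable from f82d51b: {1ab615b, 245e044, 3944f48, 3cf4157, 3e440bd, 5285b8d, 69b8b1e, 72cb12a, 86a7964, ab05c47, ae5e908, d952042, db88198, f82d51b}.
Reachable from 5285b8d: {5285b8d, 86a7964}.
In f82d51b's history but not 5285b8d's: {1ab615b, 245e044, 3944f48, 3cf4157, 3e440bd, 69b8b1e, 72cb12a, ab05c47, ae5e908, d952042, db88198, f82d51b} — 12 commits.

12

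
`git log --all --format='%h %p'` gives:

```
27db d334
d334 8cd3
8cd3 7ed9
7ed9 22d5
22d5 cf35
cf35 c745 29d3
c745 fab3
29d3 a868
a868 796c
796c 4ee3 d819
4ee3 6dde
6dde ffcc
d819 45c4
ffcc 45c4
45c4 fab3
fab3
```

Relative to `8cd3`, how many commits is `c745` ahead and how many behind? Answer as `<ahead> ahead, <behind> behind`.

0 ahead, 12 behind

Reachable from c745: {c745, fab3}.
Reachable from 8cd3: {22d5, 29d3, 45c4, 4ee3, 6dde, 796c, 7ed9, 8cd3, a868, c745, cf35, d819, fab3, ffcc}.
Only in c745's history (ahead): {} — 0.
Only in 8cd3's history (behind): {22d5, 29d3, 45c4, 4ee3, 6dde, 796c, 7ed9, 8cd3, a868, cf35, d819, ffcc} — 12.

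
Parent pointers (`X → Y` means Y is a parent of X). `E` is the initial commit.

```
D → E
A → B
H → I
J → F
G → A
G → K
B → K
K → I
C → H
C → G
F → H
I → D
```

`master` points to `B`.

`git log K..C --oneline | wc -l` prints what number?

5

Reachable from C: {A, B, C, D, E, G, H, I, K}.
Reachable from K: {D, E, I, K}.
In C's history but not K's: {A, B, C, G, H} — 5 commits.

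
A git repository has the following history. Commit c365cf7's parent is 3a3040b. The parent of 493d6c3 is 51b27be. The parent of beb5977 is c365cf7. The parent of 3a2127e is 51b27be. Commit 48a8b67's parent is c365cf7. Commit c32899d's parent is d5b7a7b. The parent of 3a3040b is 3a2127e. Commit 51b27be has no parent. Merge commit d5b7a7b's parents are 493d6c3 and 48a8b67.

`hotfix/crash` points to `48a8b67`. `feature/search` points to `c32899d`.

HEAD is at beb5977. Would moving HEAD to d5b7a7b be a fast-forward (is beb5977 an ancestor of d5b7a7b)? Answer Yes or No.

A fast-forward from beb5977 to d5b7a7b is possible iff beb5977 is an ancestor of d5b7a7b.
Ancestors of d5b7a7b: {3a2127e, 3a3040b, 48a8b67, 493d6c3, 51b27be, c365cf7, d5b7a7b}.
beb5977 is not among them, so fast-forward is not possible.

No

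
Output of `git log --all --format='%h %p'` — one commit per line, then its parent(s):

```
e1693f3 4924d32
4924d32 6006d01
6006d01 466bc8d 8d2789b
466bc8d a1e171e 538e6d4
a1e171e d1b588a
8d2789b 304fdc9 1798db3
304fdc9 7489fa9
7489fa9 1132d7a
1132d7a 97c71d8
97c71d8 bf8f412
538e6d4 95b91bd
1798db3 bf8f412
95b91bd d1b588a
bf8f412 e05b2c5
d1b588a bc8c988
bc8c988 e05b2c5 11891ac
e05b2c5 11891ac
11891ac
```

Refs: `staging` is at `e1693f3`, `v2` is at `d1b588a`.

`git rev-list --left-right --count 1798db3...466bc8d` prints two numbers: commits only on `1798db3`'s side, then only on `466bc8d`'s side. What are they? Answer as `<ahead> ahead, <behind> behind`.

2 ahead, 6 behind

Reachable from 1798db3: {11891ac, 1798db3, bf8f412, e05b2c5}.
Reachable from 466bc8d: {11891ac, 466bc8d, 538e6d4, 95b91bd, a1e171e, bc8c988, d1b588a, e05b2c5}.
Only in 1798db3's history (ahead): {1798db3, bf8f412} — 2.
Only in 466bc8d's history (behind): {466bc8d, 538e6d4, 95b91bd, a1e171e, bc8c988, d1b588a} — 6.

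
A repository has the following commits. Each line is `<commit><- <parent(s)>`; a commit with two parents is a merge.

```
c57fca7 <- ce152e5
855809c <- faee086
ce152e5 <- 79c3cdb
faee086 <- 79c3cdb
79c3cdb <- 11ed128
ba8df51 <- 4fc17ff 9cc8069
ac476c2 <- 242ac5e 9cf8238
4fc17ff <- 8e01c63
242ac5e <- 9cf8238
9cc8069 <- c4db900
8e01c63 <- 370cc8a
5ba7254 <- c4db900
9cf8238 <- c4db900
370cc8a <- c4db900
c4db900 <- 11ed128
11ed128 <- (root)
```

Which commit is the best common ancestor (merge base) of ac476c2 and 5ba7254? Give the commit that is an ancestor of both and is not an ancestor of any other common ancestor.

Ancestors of ac476c2: {11ed128, 242ac5e, 9cf8238, ac476c2, c4db900}.
Ancestors of 5ba7254: {11ed128, 5ba7254, c4db900}.
Common ancestors: {11ed128, c4db900}.
Among these, c4db900 is not an ancestor of any other common ancestor — it is the merge base.

c4db900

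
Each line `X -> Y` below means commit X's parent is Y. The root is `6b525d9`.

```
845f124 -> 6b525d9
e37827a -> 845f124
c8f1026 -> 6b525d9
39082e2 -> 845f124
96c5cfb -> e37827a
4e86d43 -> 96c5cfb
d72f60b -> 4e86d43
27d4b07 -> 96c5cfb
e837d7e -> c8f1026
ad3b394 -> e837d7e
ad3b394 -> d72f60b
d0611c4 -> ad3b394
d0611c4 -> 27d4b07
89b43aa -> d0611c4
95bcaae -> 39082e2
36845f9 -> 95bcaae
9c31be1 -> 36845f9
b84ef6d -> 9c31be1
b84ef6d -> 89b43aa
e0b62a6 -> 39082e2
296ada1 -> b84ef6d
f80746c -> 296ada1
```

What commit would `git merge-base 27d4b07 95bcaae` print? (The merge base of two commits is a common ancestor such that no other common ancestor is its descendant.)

845f124

Ancestors of 27d4b07: {27d4b07, 6b525d9, 845f124, 96c5cfb, e37827a}.
Ancestors of 95bcaae: {39082e2, 6b525d9, 845f124, 95bcaae}.
Common ancestors: {6b525d9, 845f124}.
Among these, 845f124 is not an ancestor of any other common ancestor — it is the merge base.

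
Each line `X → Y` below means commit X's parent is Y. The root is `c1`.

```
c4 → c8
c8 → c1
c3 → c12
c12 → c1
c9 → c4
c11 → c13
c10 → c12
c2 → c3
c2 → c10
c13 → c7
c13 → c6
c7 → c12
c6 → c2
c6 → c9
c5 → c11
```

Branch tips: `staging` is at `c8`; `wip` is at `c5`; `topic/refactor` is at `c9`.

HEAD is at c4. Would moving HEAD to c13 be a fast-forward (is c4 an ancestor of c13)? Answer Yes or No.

A fast-forward from c4 to c13 is possible iff c4 is an ancestor of c13.
Ancestors of c13: {c1, c10, c12, c13, c2, c3, c4, c6, c7, c8, c9}.
c4 is among them, so fast-forward is possible.

Yes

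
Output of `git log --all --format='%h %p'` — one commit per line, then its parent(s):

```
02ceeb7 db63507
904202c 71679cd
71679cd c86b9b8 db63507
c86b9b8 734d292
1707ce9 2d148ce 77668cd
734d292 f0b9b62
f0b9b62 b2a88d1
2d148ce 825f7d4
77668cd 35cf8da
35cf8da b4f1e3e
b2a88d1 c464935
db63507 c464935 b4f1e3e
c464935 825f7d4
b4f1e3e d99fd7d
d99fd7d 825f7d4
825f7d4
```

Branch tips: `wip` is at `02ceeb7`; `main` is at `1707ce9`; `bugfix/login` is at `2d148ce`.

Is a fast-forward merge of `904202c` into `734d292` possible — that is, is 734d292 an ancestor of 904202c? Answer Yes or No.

A fast-forward from 734d292 to 904202c is possible iff 734d292 is an ancestor of 904202c.
Ancestors of 904202c: {71679cd, 734d292, 825f7d4, 904202c, b2a88d1, b4f1e3e, c464935, c86b9b8, d99fd7d, db63507, f0b9b62}.
734d292 is among them, so fast-forward is possible.

Yes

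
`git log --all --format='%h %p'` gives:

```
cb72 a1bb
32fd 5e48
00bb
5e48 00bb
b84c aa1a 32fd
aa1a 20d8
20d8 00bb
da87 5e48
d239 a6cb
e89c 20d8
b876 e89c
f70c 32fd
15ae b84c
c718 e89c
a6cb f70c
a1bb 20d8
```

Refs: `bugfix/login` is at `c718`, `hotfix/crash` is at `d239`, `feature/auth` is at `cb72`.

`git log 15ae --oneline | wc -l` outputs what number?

7

Walking parent pointers from 15ae: reachable set = {00bb, 15ae, 20d8, 32fd, 5e48, aa1a, b84c}.
That is 7 commits.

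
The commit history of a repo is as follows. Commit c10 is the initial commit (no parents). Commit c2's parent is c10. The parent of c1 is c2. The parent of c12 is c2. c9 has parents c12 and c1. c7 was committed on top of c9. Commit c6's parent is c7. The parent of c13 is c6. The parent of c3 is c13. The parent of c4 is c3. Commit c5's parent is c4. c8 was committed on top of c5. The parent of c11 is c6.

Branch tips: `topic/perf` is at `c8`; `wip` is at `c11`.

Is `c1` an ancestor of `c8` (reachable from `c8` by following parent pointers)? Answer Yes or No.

Yes

Ancestors of c8 (commits reachable by following parents): {c1, c10, c12, c13, c2, c3, c4, c5, c6, c7, c8, c9}.
c1 is in that set, so it is an ancestor of c8.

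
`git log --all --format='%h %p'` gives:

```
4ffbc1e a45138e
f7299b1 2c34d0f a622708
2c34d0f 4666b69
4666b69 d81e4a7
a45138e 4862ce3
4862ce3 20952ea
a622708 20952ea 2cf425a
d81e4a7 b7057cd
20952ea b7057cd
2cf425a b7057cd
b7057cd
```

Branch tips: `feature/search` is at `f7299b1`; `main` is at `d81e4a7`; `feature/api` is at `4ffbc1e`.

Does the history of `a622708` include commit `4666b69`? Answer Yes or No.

No

Ancestors of a622708: {20952ea, 2cf425a, a622708, b7057cd}.
4666b69 is not in that set, so it is not an ancestor of a622708.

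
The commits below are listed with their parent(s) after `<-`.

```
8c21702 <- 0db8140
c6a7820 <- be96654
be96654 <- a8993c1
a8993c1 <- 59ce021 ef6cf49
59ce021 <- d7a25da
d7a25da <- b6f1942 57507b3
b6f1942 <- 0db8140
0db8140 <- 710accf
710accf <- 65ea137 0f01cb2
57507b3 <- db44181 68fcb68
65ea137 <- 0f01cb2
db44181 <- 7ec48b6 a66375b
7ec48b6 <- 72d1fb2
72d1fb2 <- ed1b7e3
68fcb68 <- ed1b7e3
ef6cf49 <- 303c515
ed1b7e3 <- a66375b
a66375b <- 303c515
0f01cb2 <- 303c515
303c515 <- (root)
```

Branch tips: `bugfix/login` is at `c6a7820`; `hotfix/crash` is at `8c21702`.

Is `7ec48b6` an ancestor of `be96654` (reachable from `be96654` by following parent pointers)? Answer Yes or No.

Ancestors of be96654 (commits reachable by following parents): {0db8140, 0f01cb2, 303c515, 57507b3, 59ce021, 65ea137, 68fcb68, 710accf, 72d1fb2, 7ec48b6, a66375b, a8993c1, b6f1942, be96654, d7a25da, db44181, ed1b7e3, ef6cf49}.
7ec48b6 is in that set, so it is an ancestor of be96654.

Yes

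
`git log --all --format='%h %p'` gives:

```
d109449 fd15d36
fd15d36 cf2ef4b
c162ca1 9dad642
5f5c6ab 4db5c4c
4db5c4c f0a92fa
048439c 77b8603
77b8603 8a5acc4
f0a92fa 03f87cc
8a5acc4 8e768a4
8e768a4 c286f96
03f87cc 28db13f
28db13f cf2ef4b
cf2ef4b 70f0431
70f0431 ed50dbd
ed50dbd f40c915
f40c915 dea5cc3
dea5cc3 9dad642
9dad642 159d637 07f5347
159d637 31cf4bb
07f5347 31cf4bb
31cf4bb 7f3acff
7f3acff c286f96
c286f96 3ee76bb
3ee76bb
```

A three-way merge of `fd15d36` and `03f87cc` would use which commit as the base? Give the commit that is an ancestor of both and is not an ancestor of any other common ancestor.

Ancestors of fd15d36: {07f5347, 159d637, 31cf4bb, 3ee76bb, 70f0431, 7f3acff, 9dad642, c286f96, cf2ef4b, dea5cc3, ed50dbd, f40c915, fd15d36}.
Ancestors of 03f87cc: {03f87cc, 07f5347, 159d637, 28db13f, 31cf4bb, 3ee76bb, 70f0431, 7f3acff, 9dad642, c286f96, cf2ef4b, dea5cc3, ed50dbd, f40c915}.
Common ancestors: {07f5347, 159d637, 31cf4bb, 3ee76bb, 70f0431, 7f3acff, 9dad642, c286f96, cf2ef4b, dea5cc3, ed50dbd, f40c915}.
Among these, cf2ef4b is not an ancestor of any other common ancestor — it is the merge base.

cf2ef4b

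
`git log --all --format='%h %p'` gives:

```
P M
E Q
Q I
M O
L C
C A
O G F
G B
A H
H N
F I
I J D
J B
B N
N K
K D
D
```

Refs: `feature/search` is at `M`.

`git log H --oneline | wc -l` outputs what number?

4

Walking parent pointers from H: reachable set = {D, H, K, N}.
That is 4 commits.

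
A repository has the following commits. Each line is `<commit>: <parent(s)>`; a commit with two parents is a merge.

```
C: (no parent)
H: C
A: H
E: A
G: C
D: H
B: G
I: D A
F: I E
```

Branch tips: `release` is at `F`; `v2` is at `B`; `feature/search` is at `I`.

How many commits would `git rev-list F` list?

Walking parent pointers from F: reachable set = {A, C, D, E, F, H, I}.
That is 7 commits.

7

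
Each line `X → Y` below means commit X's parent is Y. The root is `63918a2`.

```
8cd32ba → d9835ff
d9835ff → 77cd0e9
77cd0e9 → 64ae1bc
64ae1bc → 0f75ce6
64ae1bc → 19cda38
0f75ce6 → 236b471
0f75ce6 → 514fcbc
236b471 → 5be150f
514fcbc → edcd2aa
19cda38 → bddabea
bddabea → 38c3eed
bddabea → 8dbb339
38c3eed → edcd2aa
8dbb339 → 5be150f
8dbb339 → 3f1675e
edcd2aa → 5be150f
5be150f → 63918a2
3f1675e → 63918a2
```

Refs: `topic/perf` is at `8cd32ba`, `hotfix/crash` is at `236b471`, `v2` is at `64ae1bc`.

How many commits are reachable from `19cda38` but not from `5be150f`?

Reachable from 19cda38: {19cda38, 38c3eed, 3f1675e, 5be150f, 63918a2, 8dbb339, bddabea, edcd2aa}.
Reachable from 5be150f: {5be150f, 63918a2}.
In 19cda38's history but not 5be150f's: {19cda38, 38c3eed, 3f1675e, 8dbb339, bddabea, edcd2aa} — 6 commits.

6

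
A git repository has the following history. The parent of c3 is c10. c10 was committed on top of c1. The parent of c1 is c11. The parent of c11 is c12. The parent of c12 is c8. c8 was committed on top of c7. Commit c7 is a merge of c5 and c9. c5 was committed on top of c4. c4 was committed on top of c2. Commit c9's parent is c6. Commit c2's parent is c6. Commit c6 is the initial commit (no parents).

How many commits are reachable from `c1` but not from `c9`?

8

Reachable from c1: {c1, c11, c12, c2, c4, c5, c6, c7, c8, c9}.
Reachable from c9: {c6, c9}.
In c1's history but not c9's: {c1, c11, c12, c2, c4, c5, c7, c8} — 8 commits.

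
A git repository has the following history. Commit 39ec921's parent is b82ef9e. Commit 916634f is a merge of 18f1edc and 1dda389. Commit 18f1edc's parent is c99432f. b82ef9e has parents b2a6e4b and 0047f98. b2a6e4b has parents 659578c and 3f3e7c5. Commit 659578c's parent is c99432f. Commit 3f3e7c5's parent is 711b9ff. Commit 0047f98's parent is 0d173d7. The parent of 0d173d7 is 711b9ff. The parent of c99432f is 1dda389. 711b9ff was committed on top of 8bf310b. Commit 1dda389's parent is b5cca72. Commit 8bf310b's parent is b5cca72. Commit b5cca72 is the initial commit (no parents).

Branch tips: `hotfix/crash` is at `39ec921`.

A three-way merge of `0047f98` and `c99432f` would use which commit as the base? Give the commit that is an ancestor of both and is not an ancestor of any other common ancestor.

b5cca72

Ancestors of 0047f98: {0047f98, 0d173d7, 711b9ff, 8bf310b, b5cca72}.
Ancestors of c99432f: {1dda389, b5cca72, c99432f}.
Common ancestors: {b5cca72}.
The only common ancestor is b5cca72, so it is the merge base.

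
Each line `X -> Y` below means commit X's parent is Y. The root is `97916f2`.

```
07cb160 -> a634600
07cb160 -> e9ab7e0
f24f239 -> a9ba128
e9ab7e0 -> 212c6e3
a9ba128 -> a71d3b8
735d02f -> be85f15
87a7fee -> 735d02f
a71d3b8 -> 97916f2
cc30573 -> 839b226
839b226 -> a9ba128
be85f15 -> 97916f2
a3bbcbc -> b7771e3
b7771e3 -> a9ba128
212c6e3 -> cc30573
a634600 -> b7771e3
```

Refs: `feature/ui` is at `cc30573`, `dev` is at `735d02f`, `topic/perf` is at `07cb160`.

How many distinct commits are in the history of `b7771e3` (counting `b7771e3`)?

4

Walking parent pointers from b7771e3: reachable set = {97916f2, a71d3b8, a9ba128, b7771e3}.
That is 4 commits.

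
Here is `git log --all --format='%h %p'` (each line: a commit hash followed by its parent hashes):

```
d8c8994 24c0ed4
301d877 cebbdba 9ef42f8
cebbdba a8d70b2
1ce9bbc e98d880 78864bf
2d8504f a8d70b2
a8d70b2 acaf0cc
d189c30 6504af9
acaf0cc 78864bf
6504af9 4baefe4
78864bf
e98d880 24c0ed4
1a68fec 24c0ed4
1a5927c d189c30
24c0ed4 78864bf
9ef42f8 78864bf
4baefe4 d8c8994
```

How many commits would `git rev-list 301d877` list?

Walking parent pointers from 301d877: reachable set = {301d877, 78864bf, 9ef42f8, a8d70b2, acaf0cc, cebbdba}.
That is 6 commits.

6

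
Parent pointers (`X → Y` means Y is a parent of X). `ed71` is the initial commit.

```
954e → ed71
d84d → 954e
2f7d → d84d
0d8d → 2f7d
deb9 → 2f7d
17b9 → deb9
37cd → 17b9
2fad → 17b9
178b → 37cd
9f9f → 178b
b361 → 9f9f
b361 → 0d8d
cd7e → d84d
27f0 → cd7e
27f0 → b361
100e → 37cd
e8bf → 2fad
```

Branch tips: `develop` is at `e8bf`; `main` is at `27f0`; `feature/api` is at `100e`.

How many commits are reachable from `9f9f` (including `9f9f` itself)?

Walking parent pointers from 9f9f: reachable set = {178b, 17b9, 2f7d, 37cd, 954e, 9f9f, d84d, deb9, ed71}.
That is 9 commits.

9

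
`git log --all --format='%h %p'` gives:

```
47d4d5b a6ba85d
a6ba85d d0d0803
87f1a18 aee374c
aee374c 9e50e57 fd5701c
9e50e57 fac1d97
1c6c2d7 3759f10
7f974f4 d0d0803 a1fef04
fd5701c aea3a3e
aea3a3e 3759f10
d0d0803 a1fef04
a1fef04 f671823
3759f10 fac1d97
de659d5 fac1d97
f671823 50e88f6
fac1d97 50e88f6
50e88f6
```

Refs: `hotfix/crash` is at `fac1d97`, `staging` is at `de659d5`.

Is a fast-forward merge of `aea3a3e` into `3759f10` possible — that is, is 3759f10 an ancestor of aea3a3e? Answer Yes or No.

Yes

A fast-forward from 3759f10 to aea3a3e is possible iff 3759f10 is an ancestor of aea3a3e.
Ancestors of aea3a3e: {3759f10, 50e88f6, aea3a3e, fac1d97}.
3759f10 is among them, so fast-forward is possible.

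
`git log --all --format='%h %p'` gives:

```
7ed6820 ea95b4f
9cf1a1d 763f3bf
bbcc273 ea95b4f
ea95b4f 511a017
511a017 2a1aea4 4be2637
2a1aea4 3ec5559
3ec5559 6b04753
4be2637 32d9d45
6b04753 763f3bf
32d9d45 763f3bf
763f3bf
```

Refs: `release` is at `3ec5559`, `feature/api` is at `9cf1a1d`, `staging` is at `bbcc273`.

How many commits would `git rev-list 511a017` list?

7

Walking parent pointers from 511a017: reachable set = {2a1aea4, 32d9d45, 3ec5559, 4be2637, 511a017, 6b04753, 763f3bf}.
That is 7 commits.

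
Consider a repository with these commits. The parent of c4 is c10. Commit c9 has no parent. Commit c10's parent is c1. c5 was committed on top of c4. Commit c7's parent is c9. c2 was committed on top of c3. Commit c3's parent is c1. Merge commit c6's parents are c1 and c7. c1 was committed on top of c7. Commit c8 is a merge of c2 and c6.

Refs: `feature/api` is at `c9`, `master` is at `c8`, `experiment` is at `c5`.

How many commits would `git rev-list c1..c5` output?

3

Reachable from c5: {c1, c10, c4, c5, c7, c9}.
Reachable from c1: {c1, c7, c9}.
In c5's history but not c1's: {c10, c4, c5} — 3 commits.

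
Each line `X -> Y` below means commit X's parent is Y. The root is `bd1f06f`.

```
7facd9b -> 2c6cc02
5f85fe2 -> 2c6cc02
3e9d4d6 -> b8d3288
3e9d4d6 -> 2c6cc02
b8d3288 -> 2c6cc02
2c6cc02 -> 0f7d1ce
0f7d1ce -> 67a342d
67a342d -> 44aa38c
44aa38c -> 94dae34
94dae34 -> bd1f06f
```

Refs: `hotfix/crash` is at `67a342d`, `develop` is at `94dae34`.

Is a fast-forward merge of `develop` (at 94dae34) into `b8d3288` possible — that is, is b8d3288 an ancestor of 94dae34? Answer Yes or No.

No

A fast-forward from b8d3288 to 94dae34 is possible iff b8d3288 is an ancestor of 94dae34.
Ancestors of 94dae34: {94dae34, bd1f06f}.
b8d3288 is not among them, so fast-forward is not possible.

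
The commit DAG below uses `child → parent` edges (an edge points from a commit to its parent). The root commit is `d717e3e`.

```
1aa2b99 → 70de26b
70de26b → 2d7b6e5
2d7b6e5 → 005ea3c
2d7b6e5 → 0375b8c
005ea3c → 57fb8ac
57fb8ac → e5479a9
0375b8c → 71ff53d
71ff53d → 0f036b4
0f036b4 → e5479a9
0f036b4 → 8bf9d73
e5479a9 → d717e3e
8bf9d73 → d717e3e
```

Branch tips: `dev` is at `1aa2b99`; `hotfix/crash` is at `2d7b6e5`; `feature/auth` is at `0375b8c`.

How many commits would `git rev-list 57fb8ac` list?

3

Walking parent pointers from 57fb8ac: reachable set = {57fb8ac, d717e3e, e5479a9}.
That is 3 commits.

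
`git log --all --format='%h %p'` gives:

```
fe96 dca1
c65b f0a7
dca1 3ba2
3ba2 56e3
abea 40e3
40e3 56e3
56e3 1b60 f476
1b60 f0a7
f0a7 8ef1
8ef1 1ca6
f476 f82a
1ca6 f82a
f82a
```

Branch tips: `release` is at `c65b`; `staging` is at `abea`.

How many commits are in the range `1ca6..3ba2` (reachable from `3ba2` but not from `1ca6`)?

6

Reachable from 3ba2: {1b60, 1ca6, 3ba2, 56e3, 8ef1, f0a7, f476, f82a}.
Reachable from 1ca6: {1ca6, f82a}.
In 3ba2's history but not 1ca6's: {1b60, 3ba2, 56e3, 8ef1, f0a7, f476} — 6 commits.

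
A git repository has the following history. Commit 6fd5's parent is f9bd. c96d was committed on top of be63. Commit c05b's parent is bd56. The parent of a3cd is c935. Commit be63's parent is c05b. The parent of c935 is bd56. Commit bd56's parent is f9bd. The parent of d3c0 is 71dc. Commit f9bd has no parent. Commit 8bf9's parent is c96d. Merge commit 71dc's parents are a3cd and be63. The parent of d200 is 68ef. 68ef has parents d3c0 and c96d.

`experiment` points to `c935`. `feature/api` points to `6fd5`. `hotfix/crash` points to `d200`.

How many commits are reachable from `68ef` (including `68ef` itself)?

Walking parent pointers from 68ef: reachable set = {68ef, 71dc, a3cd, bd56, be63, c05b, c935, c96d, d3c0, f9bd}.
That is 10 commits.

10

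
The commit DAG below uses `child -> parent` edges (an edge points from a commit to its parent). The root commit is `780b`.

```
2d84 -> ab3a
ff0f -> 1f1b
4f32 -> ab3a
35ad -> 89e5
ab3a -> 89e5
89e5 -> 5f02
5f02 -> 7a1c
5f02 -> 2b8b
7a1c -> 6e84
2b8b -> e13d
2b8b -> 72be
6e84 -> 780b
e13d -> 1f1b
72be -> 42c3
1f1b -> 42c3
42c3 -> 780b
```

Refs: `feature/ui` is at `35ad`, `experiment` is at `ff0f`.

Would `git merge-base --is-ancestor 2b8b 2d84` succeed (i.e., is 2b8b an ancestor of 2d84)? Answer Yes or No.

Yes

Ancestors of 2d84 (commits reachable by following parents): {1f1b, 2b8b, 2d84, 42c3, 5f02, 6e84, 72be, 780b, 7a1c, 89e5, ab3a, e13d}.
2b8b is in that set, so it is an ancestor of 2d84.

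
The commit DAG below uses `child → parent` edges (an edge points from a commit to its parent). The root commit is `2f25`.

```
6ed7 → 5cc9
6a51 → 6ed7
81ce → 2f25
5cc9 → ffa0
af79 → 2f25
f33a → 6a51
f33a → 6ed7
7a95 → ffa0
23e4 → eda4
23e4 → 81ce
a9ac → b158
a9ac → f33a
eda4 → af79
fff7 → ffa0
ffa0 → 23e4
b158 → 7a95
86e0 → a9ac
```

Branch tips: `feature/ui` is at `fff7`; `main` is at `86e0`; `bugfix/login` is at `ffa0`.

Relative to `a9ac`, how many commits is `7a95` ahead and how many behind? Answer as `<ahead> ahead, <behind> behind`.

Reachable from 7a95: {23e4, 2f25, 7a95, 81ce, af79, eda4, ffa0}.
Reachable from a9ac: {23e4, 2f25, 5cc9, 6a51, 6ed7, 7a95, 81ce, a9ac, af79, b158, eda4, f33a, ffa0}.
Only in 7a95's history (ahead): {} — 0.
Only in a9ac's history (behind): {5cc9, 6a51, 6ed7, a9ac, b158, f33a} — 6.

0 ahead, 6 behind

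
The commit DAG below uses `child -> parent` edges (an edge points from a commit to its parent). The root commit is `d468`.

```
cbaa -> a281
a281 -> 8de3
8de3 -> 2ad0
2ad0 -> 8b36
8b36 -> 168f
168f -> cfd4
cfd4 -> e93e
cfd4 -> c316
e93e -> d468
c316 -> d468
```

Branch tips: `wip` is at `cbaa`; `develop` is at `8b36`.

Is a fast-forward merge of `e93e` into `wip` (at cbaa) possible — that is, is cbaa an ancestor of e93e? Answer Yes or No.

A fast-forward from cbaa to e93e is possible iff cbaa is an ancestor of e93e.
Ancestors of e93e: {d468, e93e}.
cbaa is not among them, so fast-forward is not possible.

No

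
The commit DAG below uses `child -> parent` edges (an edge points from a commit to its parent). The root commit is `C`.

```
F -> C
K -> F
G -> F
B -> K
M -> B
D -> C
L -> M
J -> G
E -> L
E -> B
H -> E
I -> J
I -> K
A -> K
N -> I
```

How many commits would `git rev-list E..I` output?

3

Reachable from I: {C, F, G, I, J, K}.
Reachable from E: {B, C, E, F, K, L, M}.
In I's history but not E's: {G, I, J} — 3 commits.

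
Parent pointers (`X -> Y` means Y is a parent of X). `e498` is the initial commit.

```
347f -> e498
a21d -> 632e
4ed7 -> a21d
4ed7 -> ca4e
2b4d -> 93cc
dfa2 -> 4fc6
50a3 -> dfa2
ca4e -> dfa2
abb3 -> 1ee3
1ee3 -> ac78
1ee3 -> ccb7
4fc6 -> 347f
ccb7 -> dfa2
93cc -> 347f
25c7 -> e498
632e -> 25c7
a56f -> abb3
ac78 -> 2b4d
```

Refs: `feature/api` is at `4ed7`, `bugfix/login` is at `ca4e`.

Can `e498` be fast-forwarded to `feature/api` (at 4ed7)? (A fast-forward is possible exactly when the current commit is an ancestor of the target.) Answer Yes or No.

Yes

A fast-forward from e498 to 4ed7 is possible iff e498 is an ancestor of 4ed7.
Ancestors of 4ed7: {25c7, 347f, 4ed7, 4fc6, 632e, a21d, ca4e, dfa2, e498}.
e498 is among them, so fast-forward is possible.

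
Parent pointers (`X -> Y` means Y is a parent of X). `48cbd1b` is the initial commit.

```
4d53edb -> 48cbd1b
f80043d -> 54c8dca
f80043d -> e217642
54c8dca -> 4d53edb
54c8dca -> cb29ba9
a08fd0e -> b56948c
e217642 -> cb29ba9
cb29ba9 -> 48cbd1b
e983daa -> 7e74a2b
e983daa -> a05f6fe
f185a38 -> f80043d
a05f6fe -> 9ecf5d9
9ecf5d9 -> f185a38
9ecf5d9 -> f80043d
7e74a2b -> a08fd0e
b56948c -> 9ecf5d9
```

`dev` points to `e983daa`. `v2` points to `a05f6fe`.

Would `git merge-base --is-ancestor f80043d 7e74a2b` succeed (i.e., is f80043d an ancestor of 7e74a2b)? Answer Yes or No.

Yes

Ancestors of 7e74a2b (commits reachable by following parents): {48cbd1b, 4d53edb, 54c8dca, 7e74a2b, 9ecf5d9, a08fd0e, b56948c, cb29ba9, e217642, f185a38, f80043d}.
f80043d is in that set, so it is an ancestor of 7e74a2b.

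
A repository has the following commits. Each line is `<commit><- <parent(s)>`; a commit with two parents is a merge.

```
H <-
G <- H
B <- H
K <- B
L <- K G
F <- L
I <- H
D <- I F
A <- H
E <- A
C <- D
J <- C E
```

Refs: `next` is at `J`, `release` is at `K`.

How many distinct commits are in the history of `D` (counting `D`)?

8

Walking parent pointers from D: reachable set = {B, D, F, G, H, I, K, L}.
That is 8 commits.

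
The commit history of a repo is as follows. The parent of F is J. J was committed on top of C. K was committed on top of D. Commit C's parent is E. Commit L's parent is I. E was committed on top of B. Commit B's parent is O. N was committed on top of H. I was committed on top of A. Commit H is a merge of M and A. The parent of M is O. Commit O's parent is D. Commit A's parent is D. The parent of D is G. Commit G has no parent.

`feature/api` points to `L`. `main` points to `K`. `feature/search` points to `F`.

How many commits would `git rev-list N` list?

Walking parent pointers from N: reachable set = {A, D, G, H, M, N, O}.
That is 7 commits.

7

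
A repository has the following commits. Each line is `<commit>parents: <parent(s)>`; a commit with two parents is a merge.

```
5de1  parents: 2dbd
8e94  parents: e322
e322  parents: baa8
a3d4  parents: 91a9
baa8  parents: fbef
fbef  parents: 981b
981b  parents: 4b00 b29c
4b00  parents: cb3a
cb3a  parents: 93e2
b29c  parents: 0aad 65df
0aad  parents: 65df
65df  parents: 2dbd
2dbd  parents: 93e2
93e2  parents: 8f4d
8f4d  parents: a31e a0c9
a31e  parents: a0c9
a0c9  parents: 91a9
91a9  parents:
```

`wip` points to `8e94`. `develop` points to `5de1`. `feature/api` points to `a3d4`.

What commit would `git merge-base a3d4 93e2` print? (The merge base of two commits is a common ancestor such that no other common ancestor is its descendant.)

Ancestors of a3d4: {91a9, a3d4}.
Ancestors of 93e2: {8f4d, 91a9, 93e2, a0c9, a31e}.
Common ancestors: {91a9}.
The only common ancestor is 91a9, so it is the merge base.

91a9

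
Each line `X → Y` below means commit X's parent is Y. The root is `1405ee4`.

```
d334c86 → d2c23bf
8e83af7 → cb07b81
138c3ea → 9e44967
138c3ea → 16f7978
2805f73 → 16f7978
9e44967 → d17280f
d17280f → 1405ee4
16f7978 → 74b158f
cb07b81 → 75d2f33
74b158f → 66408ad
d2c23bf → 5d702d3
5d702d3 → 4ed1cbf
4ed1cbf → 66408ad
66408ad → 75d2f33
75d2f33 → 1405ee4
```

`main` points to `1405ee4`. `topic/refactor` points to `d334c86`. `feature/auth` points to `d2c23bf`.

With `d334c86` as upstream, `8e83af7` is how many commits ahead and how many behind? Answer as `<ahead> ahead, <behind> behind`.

2 ahead, 5 behind

Reachable from 8e83af7: {1405ee4, 75d2f33, 8e83af7, cb07b81}.
Reachable from d334c86: {1405ee4, 4ed1cbf, 5d702d3, 66408ad, 75d2f33, d2c23bf, d334c86}.
Only in 8e83af7's history (ahead): {8e83af7, cb07b81} — 2.
Only in d334c86's history (behind): {4ed1cbf, 5d702d3, 66408ad, d2c23bf, d334c86} — 5.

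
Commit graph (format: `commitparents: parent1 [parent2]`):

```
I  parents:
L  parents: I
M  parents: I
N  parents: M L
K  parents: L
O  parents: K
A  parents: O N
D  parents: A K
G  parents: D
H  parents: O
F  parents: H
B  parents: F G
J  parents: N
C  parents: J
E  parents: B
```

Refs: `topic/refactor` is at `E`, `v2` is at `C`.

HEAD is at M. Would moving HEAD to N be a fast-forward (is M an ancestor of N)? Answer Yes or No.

A fast-forward from M to N is possible iff M is an ancestor of N.
Ancestors of N: {I, L, M, N}.
M is among them, so fast-forward is possible.

Yes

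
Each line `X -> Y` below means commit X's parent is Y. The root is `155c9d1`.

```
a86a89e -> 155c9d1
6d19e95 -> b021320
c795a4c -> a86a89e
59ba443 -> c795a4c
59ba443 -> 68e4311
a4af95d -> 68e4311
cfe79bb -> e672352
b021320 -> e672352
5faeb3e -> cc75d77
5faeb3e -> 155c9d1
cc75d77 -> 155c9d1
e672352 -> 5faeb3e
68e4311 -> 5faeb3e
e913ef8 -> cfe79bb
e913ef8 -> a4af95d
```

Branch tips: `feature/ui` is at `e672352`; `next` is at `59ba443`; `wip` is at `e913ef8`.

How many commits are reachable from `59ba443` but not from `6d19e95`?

4

Reachable from 59ba443: {155c9d1, 59ba443, 5faeb3e, 68e4311, a86a89e, c795a4c, cc75d77}.
Reachable from 6d19e95: {155c9d1, 5faeb3e, 6d19e95, b021320, cc75d77, e672352}.
In 59ba443's history but not 6d19e95's: {59ba443, 68e4311, a86a89e, c795a4c} — 4 commits.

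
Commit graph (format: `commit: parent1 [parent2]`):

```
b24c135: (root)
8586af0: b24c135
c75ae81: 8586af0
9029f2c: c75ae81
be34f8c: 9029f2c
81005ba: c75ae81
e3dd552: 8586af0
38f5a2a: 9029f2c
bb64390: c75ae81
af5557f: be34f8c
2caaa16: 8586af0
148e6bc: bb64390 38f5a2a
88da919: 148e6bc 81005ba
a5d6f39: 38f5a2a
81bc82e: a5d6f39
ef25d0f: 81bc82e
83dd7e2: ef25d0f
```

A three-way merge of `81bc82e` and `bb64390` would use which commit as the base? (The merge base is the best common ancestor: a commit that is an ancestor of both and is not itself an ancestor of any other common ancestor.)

c75ae81

Ancestors of 81bc82e: {38f5a2a, 81bc82e, 8586af0, 9029f2c, a5d6f39, b24c135, c75ae81}.
Ancestors of bb64390: {8586af0, b24c135, bb64390, c75ae81}.
Common ancestors: {8586af0, b24c135, c75ae81}.
Among these, c75ae81 is not an ancestor of any other common ancestor — it is the merge base.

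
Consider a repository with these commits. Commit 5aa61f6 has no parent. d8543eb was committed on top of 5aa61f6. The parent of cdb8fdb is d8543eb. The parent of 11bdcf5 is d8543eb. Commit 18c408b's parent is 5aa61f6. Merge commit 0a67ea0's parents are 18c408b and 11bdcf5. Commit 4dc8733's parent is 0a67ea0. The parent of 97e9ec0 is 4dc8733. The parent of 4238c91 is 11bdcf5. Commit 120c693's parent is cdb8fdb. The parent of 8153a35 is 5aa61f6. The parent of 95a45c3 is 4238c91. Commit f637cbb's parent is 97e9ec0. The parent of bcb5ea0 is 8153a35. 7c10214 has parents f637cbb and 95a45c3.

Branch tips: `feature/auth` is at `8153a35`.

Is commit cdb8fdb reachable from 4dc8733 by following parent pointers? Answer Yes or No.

Ancestors of 4dc8733: {0a67ea0, 11bdcf5, 18c408b, 4dc8733, 5aa61f6, d8543eb}.
cdb8fdb is not in that set, so it is not an ancestor of 4dc8733.

No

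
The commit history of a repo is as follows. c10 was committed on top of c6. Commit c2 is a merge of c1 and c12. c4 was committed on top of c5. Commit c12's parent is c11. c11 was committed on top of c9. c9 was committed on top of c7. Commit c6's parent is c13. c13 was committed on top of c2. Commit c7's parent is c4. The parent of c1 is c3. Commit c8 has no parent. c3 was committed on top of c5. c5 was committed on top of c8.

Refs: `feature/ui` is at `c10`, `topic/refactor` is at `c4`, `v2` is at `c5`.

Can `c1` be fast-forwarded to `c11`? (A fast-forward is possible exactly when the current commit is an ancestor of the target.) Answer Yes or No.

A fast-forward from c1 to c11 is possible iff c1 is an ancestor of c11.
Ancestors of c11: {c11, c4, c5, c7, c8, c9}.
c1 is not among them, so fast-forward is not possible.

No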